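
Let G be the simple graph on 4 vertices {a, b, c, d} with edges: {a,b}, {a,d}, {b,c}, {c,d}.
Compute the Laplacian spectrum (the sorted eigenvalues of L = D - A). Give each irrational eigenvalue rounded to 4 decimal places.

[0, 2, 2, 4]

With the vertex order [a, b, c, d], the degrees are [2, 2, 2, 2], giving D = diag(2, 2, 2, 2) and L = D - A. The multiplicity of 0 as a Laplacian eigenvalue equals the number of connected components. By the matrix-tree theorem the graph has (1/4) * product of the nonzero eigenvalues = 4 spanning trees. The eigenvalues sum to 8, which equals trace(L) = 2|E|.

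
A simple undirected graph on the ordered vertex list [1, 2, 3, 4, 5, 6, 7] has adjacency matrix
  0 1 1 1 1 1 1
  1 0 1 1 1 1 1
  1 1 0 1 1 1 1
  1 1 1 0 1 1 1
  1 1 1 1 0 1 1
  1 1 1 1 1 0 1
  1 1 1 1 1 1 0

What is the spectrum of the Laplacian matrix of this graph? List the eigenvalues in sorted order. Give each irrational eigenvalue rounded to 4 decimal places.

[0, 7, 7, 7, 7, 7, 7]

Reading degrees in the order [1, 2, 3, 4, 5, 6, 7] gives [6, 6, 6, 6, 6, 6, 6]; set D = diag(6, 6, 6, 6, 6, 6, 6) and form L = D - A. Diagonalising L (or applying a numerical eigensolver to the 7x7 matrix) gives the spectrum above. The eigenvalues sum to 42, which equals trace(L) = 2|E|. By the matrix-tree theorem the graph has (1/7) * product of the nonzero eigenvalues = 16807 spanning trees.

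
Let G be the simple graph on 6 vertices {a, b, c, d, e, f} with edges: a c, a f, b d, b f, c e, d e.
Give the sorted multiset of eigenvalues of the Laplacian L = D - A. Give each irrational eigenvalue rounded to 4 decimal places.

[0, 1, 1, 3, 3, 4]

Each diagonal entry of L is the vertex degree and each off-diagonal entry is -1 where an edge is present, 0 otherwise; in the order [a, b, c, d, e, f] the diagonal is [2, 2, 2, 2, 2, 2]. Since every row of L sums to 0, the all-ones vector is in the kernel and 0 is an eigenvalue. By the matrix-tree theorem the graph has (1/6) * product of the nonzero eigenvalues = 6 spanning trees.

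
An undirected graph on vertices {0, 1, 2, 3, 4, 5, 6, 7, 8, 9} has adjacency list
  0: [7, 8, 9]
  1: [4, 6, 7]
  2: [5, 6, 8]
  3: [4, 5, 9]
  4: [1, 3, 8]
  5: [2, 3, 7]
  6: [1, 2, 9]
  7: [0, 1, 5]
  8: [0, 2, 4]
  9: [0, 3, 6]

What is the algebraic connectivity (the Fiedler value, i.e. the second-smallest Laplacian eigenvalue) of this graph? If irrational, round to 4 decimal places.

Each diagonal entry of L is the vertex degree and each off-diagonal entry is -1 where an edge is present, 0 otherwise; in the order [0, 1, 2, 3, 4, 5, 6, 7, 8, 9] the diagonal is [3, 3, 3, 3, 3, 3, 3, 3, 3, 3]. The smallest Laplacian eigenvalue is always 0. The next one, lambda_2 = 2, measures how hard the graph is to disconnect: larger values mean better connectivity. By the matrix-tree theorem the graph has (1/10) * product of the nonzero eigenvalues = 2000 spanning trees. There is one zero in the spectrum, matching the 1 component.

2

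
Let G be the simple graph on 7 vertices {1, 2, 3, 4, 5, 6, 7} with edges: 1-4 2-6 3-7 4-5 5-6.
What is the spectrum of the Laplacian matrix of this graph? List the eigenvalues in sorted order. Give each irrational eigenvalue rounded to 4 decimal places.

[0, 0, 0.3820, 1.3820, 2, 2.6180, 3.6180]

With the vertex order [1, 2, 3, 4, 5, 6, 7], the degrees are [1, 1, 1, 2, 2, 2, 1], giving D = diag(1, 1, 1, 2, 2, 2, 1) and L = D - A. Diagonalising L (or applying a numerical eigensolver to the 7x7 matrix) gives the spectrum above. The 2 zero eigenvalues correspond to the 2 connected components. The eigenvalues sum to 10, which equals trace(L) = 2|E|.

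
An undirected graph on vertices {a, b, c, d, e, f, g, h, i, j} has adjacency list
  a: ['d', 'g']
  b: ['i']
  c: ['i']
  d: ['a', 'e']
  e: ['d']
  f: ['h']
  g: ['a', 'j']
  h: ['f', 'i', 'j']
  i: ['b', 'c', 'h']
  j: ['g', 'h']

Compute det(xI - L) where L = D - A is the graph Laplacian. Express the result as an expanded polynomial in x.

Reading degrees in the order [a, b, c, d, e, f, g, h, i, j] gives [2, 1, 1, 2, 1, 1, 2, 3, 3, 2]; set D = diag(2, 1, 1, 2, 1, 1, 2, 3, 3, 2) and form L = D - A. L has integer entries, so p(x) = det(xI - L) has integer coefficients. Expanding the determinant yields x^10 - 18x^9 + 134x^8 - 536x^7 + 1254x^6 - 1754x^5 + 1442x^4 - 656x^3 + 143x^2 - 10x. Since p(0) = det(-L) = 0, x divides p(x). The eigenvalues sum to 18, which equals trace(L) = 2|E|.

x^10 - 18x^9 + 134x^8 - 536x^7 + 1254x^6 - 1754x^5 + 1442x^4 - 656x^3 + 143x^2 - 10x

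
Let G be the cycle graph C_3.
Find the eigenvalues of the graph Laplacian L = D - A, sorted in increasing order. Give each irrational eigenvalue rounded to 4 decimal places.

[0, 3, 3]

The graph has 3 vertices and degree multiset [2, 2, 2]; D is the diagonal matrix of degrees and L = D - A. L is symmetric positive semidefinite, so every eigenvalue is real and nonnegative. There is one zero in the spectrum, matching the 1 component. By the matrix-tree theorem the graph has (1/3) * product of the nonzero eigenvalues = 3 spanning trees.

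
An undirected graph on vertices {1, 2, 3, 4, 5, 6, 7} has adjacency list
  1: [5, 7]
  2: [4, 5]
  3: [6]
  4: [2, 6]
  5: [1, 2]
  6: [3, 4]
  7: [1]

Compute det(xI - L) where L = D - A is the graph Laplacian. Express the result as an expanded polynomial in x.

Each diagonal entry of L is the vertex degree and each off-diagonal entry is -1 where an edge is present, 0 otherwise; in the order [1, 2, 3, 4, 5, 6, 7] the diagonal is [2, 2, 1, 2, 2, 2, 1]. L has integer entries, so p(x) = det(xI - L) has integer coefficients. Expanding the determinant yields x^7 - 12x^6 + 55x^5 - 120x^4 + 126x^3 - 56x^2 + 7x. Since p(0) = det(-L) = 0, x divides p(x). The eigenvalues sum to 12, which equals trace(L) = 2|E|.

x^7 - 12x^6 + 55x^5 - 120x^4 + 126x^3 - 56x^2 + 7x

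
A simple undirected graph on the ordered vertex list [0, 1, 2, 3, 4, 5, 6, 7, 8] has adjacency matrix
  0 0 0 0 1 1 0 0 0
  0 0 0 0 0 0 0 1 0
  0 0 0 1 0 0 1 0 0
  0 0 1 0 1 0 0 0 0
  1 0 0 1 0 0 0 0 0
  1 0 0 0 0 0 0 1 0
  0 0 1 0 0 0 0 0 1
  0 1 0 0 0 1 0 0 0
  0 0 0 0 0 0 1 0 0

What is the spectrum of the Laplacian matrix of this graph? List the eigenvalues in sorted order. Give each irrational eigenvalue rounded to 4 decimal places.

With the vertex order [0, 1, 2, 3, 4, 5, 6, 7, 8], the degrees are [2, 1, 2, 2, 2, 2, 2, 2, 1], giving D = diag(2, 1, 2, 2, 2, 2, 2, 2, 1) and L = D - A. The multiplicity of 0 as a Laplacian eigenvalue equals the number of connected components. By the matrix-tree theorem the graph has (1/9) * product of the nonzero eigenvalues = 1 spanning tree. The largest eigenvalue, 3.8794, is at most the vertex count 9.

[0, 0.1206, 0.4679, 1, 1.6527, 2.3473, 3, 3.5321, 3.8794]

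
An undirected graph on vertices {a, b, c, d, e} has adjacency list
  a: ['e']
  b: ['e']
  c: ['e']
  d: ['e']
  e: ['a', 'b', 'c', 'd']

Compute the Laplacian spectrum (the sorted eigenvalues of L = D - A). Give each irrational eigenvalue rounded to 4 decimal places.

Each diagonal entry of L is the vertex degree and each off-diagonal entry is -1 where an edge is present, 0 otherwise; in the order [a, b, c, d, e] the diagonal is [1, 1, 1, 1, 4]. The multiplicity of 0 as a Laplacian eigenvalue equals the number of connected components. The single zero eigenvalue shows the graph is connected. There is one zero in the spectrum, matching the 1 component.

[0, 1, 1, 1, 5]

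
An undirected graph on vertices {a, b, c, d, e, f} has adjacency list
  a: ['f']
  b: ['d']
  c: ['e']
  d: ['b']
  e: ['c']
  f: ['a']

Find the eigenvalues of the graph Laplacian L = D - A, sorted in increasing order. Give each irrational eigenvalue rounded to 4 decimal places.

[0, 0, 0, 2, 2, 2]

With the vertex order [a, b, c, d, e, f], the degrees are [1, 1, 1, 1, 1, 1], giving D = diag(1, 1, 1, 1, 1, 1) and L = D - A. Since every row of L sums to 0, the all-ones vector is in the kernel and 0 is an eigenvalue. The 3 zero eigenvalues correspond to the 3 connected components. There are 3 zeros in the spectrum, matching the 3 components.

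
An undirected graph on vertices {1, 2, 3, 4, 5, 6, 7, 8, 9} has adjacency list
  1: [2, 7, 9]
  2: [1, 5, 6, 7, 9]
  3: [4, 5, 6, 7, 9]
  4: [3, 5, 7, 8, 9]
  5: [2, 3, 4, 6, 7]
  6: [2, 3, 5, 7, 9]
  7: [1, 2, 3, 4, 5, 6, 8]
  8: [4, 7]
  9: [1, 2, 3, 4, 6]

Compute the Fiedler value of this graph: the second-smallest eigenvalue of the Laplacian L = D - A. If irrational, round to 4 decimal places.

1.7702

Reading degrees in the order [1, 2, 3, 4, 5, 6, 7, 8, 9] gives [3, 5, 5, 5, 5, 5, 7, 2, 5]; set D = diag(3, 5, 5, 5, 5, 5, 7, 2, 5) and form L = D - A. The smallest Laplacian eigenvalue is always 0. The next one, lambda_2 = 1.7702, measures how hard the graph is to disconnect: larger values mean better connectivity. There is one zero in the spectrum, matching the 1 component. The eigenvalues sum to 42, which equals trace(L) = 2|E|.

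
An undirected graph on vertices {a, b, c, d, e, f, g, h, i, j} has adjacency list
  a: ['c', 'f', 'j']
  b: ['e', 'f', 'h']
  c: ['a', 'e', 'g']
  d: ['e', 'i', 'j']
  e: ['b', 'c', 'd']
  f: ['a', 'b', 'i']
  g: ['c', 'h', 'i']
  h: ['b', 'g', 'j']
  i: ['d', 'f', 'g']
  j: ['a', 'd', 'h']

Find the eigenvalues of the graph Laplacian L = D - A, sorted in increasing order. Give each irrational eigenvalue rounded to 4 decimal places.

Each diagonal entry of L is the vertex degree and each off-diagonal entry is -1 where an edge is present, 0 otherwise; in the order [a, b, c, d, e, f, g, h, i, j] the diagonal is [3, 3, 3, 3, 3, 3, 3, 3, 3, 3]. Since every row of L sums to 0, the all-ones vector is in the kernel and 0 is an eigenvalue. The single zero eigenvalue shows the graph is connected. The largest eigenvalue, 5, is at most the vertex count 10. By the matrix-tree theorem the graph has (1/10) * product of the nonzero eigenvalues = 2000 spanning trees.

[0, 2, 2, 2, 2, 2, 5, 5, 5, 5]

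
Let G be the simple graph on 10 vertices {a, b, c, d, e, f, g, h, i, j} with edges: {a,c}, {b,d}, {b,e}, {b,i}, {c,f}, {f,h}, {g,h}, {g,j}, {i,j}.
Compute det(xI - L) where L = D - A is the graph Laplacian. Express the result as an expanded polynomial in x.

Each diagonal entry of L is the vertex degree and each off-diagonal entry is -1 where an edge is present, 0 otherwise; in the order [a, b, c, d, e, f, g, h, i, j] the diagonal is [1, 3, 2, 1, 1, 2, 2, 2, 2, 2]. L has integer entries, so p(x) = det(xI - L) has integer coefficients. Expanding the determinant yields x^10 - 18x^9 + 135x^8 - 548x^7 + 1310x^6 - 1882x^5 + 1590x^4 - 736x^3 + 158x^2 - 10x. Since p(0) = det(-L) = 0, x divides p(x). There is one zero in the spectrum, matching the 1 component.

x^10 - 18x^9 + 135x^8 - 548x^7 + 1310x^6 - 1882x^5 + 1590x^4 - 736x^3 + 158x^2 - 10x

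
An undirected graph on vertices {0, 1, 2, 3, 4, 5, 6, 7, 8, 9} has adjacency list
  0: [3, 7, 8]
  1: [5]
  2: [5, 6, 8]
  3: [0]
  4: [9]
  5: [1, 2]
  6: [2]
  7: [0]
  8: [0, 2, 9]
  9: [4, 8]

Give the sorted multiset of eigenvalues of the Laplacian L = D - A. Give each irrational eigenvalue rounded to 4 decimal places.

[0, 0.2076, 0.3326, 0.6394, 1, 1.7049, 2.2883, 3.0761, 3.8552, 4.8958]

With the vertex order [0, 1, 2, 3, 4, 5, 6, 7, 8, 9], the degrees are [3, 1, 3, 1, 1, 2, 1, 1, 3, 2], giving D = diag(3, 1, 3, 1, 1, 2, 1, 1, 3, 2) and L = D - A. Diagonalising L (or applying a numerical eigensolver to the 10x10 matrix) gives the spectrum above. The largest eigenvalue, 4.8958, is at most the vertex count 10.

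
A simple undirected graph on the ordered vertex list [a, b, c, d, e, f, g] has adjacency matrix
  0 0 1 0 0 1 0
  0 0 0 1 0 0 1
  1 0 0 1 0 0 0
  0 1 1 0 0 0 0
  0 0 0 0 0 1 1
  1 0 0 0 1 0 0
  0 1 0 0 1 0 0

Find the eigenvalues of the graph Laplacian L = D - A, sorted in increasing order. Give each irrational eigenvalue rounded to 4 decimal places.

[0, 0.7530, 0.7530, 2.4450, 2.4450, 3.8019, 3.8019]

With the vertex order [a, b, c, d, e, f, g], the degrees are [2, 2, 2, 2, 2, 2, 2], giving D = diag(2, 2, 2, 2, 2, 2, 2) and L = D - A. Since every row of L sums to 0, the all-ones vector is in the kernel and 0 is an eigenvalue. There is one zero in the spectrum, matching the 1 component.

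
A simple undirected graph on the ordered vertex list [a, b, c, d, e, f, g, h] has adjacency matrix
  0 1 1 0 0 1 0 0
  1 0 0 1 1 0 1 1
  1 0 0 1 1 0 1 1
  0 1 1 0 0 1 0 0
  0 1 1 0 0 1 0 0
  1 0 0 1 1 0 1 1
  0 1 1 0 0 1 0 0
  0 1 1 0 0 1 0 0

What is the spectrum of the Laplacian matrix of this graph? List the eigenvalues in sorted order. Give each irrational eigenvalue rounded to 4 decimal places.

Each diagonal entry of L is the vertex degree and each off-diagonal entry is -1 where an edge is present, 0 otherwise; in the order [a, b, c, d, e, f, g, h] the diagonal is [3, 5, 5, 3, 3, 5, 3, 3]. Since every row of L sums to 0, the all-ones vector is in the kernel and 0 is an eigenvalue. The largest eigenvalue, 8, is at most the vertex count 8.

[0, 3, 3, 3, 3, 5, 5, 8]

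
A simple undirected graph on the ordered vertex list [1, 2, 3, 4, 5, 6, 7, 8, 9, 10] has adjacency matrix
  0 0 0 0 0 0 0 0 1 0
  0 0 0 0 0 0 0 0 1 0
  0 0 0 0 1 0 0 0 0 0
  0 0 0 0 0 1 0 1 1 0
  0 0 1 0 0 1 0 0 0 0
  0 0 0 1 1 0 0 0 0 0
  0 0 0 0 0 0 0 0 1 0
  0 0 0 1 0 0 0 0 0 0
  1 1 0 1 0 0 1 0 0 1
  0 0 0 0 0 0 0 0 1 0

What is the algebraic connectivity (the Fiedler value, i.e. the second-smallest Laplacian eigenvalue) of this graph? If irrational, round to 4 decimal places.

0.1875

Each diagonal entry of L is the vertex degree and each off-diagonal entry is -1 where an edge is present, 0 otherwise; in the order [1, 2, 3, 4, 5, 6, 7, 8, 9, 10] the diagonal is [1, 1, 1, 3, 2, 2, 1, 1, 5, 1]. The sorted Laplacian eigenvalues are [0, 0.1875, 0.5604, 1, 1, 1, 1.4131, 2.8596, 3.8315, 6.1478]; the algebraic connectivity is the second entry, 0.1875. The eigenvalues sum to 18, which equals trace(L) = 2|E|.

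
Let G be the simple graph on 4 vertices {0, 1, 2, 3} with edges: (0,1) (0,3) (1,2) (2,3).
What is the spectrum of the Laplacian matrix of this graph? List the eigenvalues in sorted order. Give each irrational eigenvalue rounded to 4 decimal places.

[0, 2, 2, 4]

Each diagonal entry of L is the vertex degree and each off-diagonal entry is -1 where an edge is present, 0 otherwise; in the order [0, 1, 2, 3] the diagonal is [2, 2, 2, 2]. Since every row of L sums to 0, the all-ones vector is in the kernel and 0 is an eigenvalue. The largest eigenvalue, 4, is at most the vertex count 4.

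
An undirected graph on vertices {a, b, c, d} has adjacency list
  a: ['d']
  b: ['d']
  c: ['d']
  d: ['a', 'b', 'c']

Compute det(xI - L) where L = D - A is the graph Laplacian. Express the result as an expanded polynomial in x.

Each diagonal entry of L is the vertex degree and each off-diagonal entry is -1 where an edge is present, 0 otherwise; in the order [a, b, c, d] the diagonal is [1, 1, 1, 3]. Computing det(xI - L) by cofactor expansion (or equivalently via sum-over-permutations) gives x^4 - 6x^3 + 9x^2 - 4x. Since p(0) = det(-L) = 0, x divides p(x).

x^4 - 6x^3 + 9x^2 - 4x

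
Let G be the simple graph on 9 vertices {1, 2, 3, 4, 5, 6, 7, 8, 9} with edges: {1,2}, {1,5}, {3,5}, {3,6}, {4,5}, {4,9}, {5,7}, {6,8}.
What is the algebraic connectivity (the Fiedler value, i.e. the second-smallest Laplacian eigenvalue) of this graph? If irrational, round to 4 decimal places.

Each diagonal entry of L is the vertex degree and each off-diagonal entry is -1 where an edge is present, 0 otherwise; in the order [1, 2, 3, 4, 5, 6, 7, 8, 9] the diagonal is [2, 1, 2, 2, 4, 2, 1, 1, 1]. Computing the eigenvalues of L and sorting gives [0, 0.2398, 0.3820, 0.7199, 1.4240, 2.2032, 2.6180, 3.1692, 5.2439]. The Fiedler value lambda_2 = 0.2398 is strictly positive, so the graph is connected.

0.2398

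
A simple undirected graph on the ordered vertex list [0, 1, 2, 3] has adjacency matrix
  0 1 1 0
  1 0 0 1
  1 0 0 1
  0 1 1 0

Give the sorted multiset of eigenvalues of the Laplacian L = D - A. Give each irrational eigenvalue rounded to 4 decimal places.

[0, 2, 2, 4]

Reading degrees in the order [0, 1, 2, 3] gives [2, 2, 2, 2]; set D = diag(2, 2, 2, 2) and form L = D - A. Diagonalising L (or applying a numerical eigensolver to the 4x4 matrix) gives the spectrum above. The single zero eigenvalue shows the graph is connected. By the matrix-tree theorem the graph has (1/4) * product of the nonzero eigenvalues = 4 spanning trees.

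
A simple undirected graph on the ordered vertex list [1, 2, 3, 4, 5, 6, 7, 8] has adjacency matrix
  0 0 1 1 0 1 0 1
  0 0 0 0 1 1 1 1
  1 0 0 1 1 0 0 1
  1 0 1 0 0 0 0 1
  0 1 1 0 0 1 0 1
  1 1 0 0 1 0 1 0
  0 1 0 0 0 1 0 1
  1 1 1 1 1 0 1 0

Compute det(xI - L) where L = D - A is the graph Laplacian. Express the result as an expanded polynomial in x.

x^8 - 32x^7 + 429x^6 - 3118x^5 + 13235x^4 - 32686x^3 + 43238x^2 - 23416x

Each diagonal entry of L is the vertex degree and each off-diagonal entry is -1 where an edge is present, 0 otherwise; in the order [1, 2, 3, 4, 5, 6, 7, 8] the diagonal is [4, 4, 4, 3, 4, 4, 3, 6]. L has integer entries, so p(x) = det(xI - L) has integer coefficients. Expanding the determinant yields x^8 - 32x^7 + 429x^6 - 3118x^5 + 13235x^4 - 32686x^3 + 43238x^2 - 23416x. The constant term is 0 because L is singular (the all-ones vector lies in its kernel).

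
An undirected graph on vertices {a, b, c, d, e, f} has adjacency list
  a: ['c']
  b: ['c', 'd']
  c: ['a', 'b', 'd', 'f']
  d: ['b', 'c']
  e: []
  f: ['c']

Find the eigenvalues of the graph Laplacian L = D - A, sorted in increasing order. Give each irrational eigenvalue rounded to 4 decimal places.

[0, 0, 1, 1, 3, 5]

Each diagonal entry of L is the vertex degree and each off-diagonal entry is -1 where an edge is present, 0 otherwise; in the order [a, b, c, d, e, f] the diagonal is [1, 2, 4, 2, 0, 1]. Diagonalising L (or applying a numerical eigensolver to the 6x6 matrix) gives the spectrum above. The 2 zero eigenvalues correspond to the 2 connected components. The eigenvalues sum to 10, which equals trace(L) = 2|E|.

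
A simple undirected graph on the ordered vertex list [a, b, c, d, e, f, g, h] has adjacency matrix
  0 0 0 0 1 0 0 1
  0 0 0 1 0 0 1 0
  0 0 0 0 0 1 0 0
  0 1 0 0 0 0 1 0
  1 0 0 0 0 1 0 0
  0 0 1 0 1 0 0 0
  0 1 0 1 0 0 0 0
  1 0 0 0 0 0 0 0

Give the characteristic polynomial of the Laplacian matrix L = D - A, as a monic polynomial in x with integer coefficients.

Reading degrees in the order [a, b, c, d, e, f, g, h] gives [2, 2, 1, 2, 2, 2, 2, 1]; set D = diag(2, 2, 1, 2, 2, 2, 2, 1) and form L = D - A. Computing det(xI - L) by cofactor expansion (or equivalently via sum-over-permutations) gives x^8 - 14x^7 + 78x^6 - 218x^5 + 314x^4 - 210x^3 + 45x^2. Since p(0) = det(-L) = 0, x divides p(x). The eigenvalues sum to 14, which equals trace(L) = 2|E|.

x^8 - 14x^7 + 78x^6 - 218x^5 + 314x^4 - 210x^3 + 45x^2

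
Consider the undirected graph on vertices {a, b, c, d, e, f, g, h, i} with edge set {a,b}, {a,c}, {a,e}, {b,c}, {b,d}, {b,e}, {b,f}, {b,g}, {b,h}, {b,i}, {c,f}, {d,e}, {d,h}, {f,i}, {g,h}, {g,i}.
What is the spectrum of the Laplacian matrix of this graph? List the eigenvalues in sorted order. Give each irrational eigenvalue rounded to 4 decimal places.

With the vertex order [a, b, c, d, e, f, g, h, i], the degrees are [3, 8, 3, 3, 3, 3, 3, 3, 3], giving D = diag(3, 8, 3, 3, 3, 3, 3, 3, 3) and L = D - A. L is symmetric positive semidefinite, so every eigenvalue is real and nonnegative. The single zero eigenvalue shows the graph is connected.

[0, 1.5858, 1.5858, 3, 3, 4.4142, 4.4142, 5, 9]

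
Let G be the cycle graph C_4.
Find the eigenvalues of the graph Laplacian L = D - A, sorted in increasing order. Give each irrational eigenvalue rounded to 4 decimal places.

[0, 2, 2, 4]

The graph has 4 vertices and degree multiset [2, 2, 2, 2]; D is the diagonal matrix of degrees and L = D - A. L is symmetric positive semidefinite, so every eigenvalue is real and nonnegative. The single zero eigenvalue shows the graph is connected. The eigenvalues sum to 8, which equals trace(L) = 2|E|. By the matrix-tree theorem the graph has (1/4) * product of the nonzero eigenvalues = 4 spanning trees.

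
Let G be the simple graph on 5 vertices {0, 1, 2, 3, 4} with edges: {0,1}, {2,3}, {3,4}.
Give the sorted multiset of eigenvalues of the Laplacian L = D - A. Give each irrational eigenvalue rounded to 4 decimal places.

Reading degrees in the order [0, 1, 2, 3, 4] gives [1, 1, 1, 2, 1]; set D = diag(1, 1, 1, 2, 1) and form L = D - A. L is symmetric positive semidefinite, so every eigenvalue is real and nonnegative. The 2 zero eigenvalues correspond to the 2 connected components. There are 2 zeros in the spectrum, matching the 2 components.

[0, 0, 1, 2, 3]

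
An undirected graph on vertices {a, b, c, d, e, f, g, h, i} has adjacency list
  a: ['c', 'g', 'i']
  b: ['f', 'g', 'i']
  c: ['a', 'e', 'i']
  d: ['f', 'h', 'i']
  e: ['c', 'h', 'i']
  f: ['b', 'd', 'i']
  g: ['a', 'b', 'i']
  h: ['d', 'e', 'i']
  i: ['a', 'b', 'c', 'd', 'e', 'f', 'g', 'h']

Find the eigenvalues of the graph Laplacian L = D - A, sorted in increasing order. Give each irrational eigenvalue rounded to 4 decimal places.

Each diagonal entry of L is the vertex degree and each off-diagonal entry is -1 where an edge is present, 0 otherwise; in the order [a, b, c, d, e, f, g, h, i] the diagonal is [3, 3, 3, 3, 3, 3, 3, 3, 8]. Since every row of L sums to 0, the all-ones vector is in the kernel and 0 is an eigenvalue.

[0, 1.5858, 1.5858, 3, 3, 4.4142, 4.4142, 5, 9]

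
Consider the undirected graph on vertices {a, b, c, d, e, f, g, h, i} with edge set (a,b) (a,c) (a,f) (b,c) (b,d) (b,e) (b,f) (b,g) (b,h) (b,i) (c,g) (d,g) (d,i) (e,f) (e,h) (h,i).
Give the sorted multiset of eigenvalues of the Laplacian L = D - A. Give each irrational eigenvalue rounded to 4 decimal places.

Reading degrees in the order [a, b, c, d, e, f, g, h, i] gives [3, 8, 3, 3, 3, 3, 3, 3, 3]; set D = diag(3, 8, 3, 3, 3, 3, 3, 3, 3) and form L = D - A. L is symmetric positive semidefinite, so every eigenvalue is real and nonnegative. The single zero eigenvalue shows the graph is connected. The largest eigenvalue, 9, is at most the vertex count 9.

[0, 1.5858, 1.5858, 3, 3, 4.4142, 4.4142, 5, 9]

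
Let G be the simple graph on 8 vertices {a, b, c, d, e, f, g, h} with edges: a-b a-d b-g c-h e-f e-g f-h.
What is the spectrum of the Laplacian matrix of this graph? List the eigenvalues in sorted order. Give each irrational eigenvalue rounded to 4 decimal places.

[0, 0.1522, 0.5858, 1.2346, 2, 2.7654, 3.4142, 3.8478]

Reading degrees in the order [a, b, c, d, e, f, g, h] gives [2, 2, 1, 1, 2, 2, 2, 2]; set D = diag(2, 2, 1, 1, 2, 2, 2, 2) and form L = D - A. The multiplicity of 0 as a Laplacian eigenvalue equals the number of connected components. The single zero eigenvalue shows the graph is connected.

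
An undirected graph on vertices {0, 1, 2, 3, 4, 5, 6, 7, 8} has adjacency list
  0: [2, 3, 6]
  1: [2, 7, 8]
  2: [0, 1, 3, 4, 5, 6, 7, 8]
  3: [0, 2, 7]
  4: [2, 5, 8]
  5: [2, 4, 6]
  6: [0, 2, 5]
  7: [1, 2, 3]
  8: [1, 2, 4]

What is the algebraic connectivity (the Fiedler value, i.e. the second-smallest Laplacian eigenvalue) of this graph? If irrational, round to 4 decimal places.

Each diagonal entry of L is the vertex degree and each off-diagonal entry is -1 where an edge is present, 0 otherwise; in the order [0, 1, 2, 3, 4, 5, 6, 7, 8] the diagonal is [3, 3, 8, 3, 3, 3, 3, 3, 3]. Computing the eigenvalues of L and sorting gives [0, 1.5858, 1.5858, 3, 3, 4.4142, 4.4142, 5, 9]. The Fiedler value lambda_2 = 1.5858 is strictly positive, so the graph is connected. The largest eigenvalue, 9, is at most the vertex count 9.

1.5858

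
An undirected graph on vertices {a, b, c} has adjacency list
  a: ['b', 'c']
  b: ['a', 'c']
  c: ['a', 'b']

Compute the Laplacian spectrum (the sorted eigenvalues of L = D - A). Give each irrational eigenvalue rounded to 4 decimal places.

Each diagonal entry of L is the vertex degree and each off-diagonal entry is -1 where an edge is present, 0 otherwise; in the order [a, b, c] the diagonal is [2, 2, 2]. Diagonalising L (or applying a numerical eigensolver to the 3x3 matrix) gives the spectrum above. There is one zero in the spectrum, matching the 1 component. The largest eigenvalue, 3, is at most the vertex count 3.

[0, 3, 3]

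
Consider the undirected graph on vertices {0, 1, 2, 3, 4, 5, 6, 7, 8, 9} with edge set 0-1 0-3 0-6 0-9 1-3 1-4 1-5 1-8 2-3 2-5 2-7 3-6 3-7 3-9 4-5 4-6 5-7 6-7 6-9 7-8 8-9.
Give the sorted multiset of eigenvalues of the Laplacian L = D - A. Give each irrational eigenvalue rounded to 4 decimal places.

Reading degrees in the order [0, 1, 2, 3, 4, 5, 6, 7, 8, 9] gives [4, 5, 3, 6, 3, 4, 5, 5, 3, 4]; set D = diag(4, 5, 3, 6, 3, 4, 5, 5, 3, 4) and form L = D - A. Since every row of L sums to 0, the all-ones vector is in the kernel and 0 is an eigenvalue. The single zero eigenvalue shows the graph is connected. There is one zero in the spectrum, matching the 1 component. By the matrix-tree theorem the graph has (1/10) * product of the nonzero eigenvalues = 45306 spanning trees.

[0, 1.9922, 2.4194, 2.8404, 4.2251, 4.8842, 5, 6.0446, 6.8665, 7.7277]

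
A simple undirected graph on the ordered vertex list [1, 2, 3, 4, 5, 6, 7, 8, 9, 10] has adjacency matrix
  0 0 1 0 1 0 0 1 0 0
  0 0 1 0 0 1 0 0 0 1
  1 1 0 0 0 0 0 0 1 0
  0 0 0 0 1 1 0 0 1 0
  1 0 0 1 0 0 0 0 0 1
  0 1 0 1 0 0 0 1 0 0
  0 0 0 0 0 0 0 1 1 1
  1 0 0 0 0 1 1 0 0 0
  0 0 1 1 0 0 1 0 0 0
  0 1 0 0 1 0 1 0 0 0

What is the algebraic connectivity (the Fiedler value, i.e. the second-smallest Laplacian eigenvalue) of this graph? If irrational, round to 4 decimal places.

Reading degrees in the order [1, 2, 3, 4, 5, 6, 7, 8, 9, 10] gives [3, 3, 3, 3, 3, 3, 3, 3, 3, 3]; set D = diag(3, 3, 3, 3, 3, 3, 3, 3, 3, 3) and form L = D - A. Computing the eigenvalues of L and sorting gives [0, 2, 2, 2, 2, 2, 5, 5, 5, 5]. The Fiedler value lambda_2 = 2 is strictly positive, so the graph is connected. The eigenvalues sum to 30, which equals trace(L) = 2|E|.

2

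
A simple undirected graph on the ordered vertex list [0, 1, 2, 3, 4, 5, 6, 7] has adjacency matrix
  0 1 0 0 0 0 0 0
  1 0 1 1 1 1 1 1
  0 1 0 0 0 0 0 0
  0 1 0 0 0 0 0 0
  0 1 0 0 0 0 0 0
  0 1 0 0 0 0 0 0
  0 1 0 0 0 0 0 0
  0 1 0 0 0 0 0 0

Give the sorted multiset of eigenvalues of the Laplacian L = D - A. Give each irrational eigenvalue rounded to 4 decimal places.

[0, 1, 1, 1, 1, 1, 1, 8]

With the vertex order [0, 1, 2, 3, 4, 5, 6, 7], the degrees are [1, 7, 1, 1, 1, 1, 1, 1], giving D = diag(1, 7, 1, 1, 1, 1, 1, 1) and L = D - A. L is symmetric positive semidefinite, so every eigenvalue is real and nonnegative. The single zero eigenvalue shows the graph is connected. There is one zero in the spectrum, matching the 1 component. By the matrix-tree theorem the graph has (1/8) * product of the nonzero eigenvalues = 1 spanning tree.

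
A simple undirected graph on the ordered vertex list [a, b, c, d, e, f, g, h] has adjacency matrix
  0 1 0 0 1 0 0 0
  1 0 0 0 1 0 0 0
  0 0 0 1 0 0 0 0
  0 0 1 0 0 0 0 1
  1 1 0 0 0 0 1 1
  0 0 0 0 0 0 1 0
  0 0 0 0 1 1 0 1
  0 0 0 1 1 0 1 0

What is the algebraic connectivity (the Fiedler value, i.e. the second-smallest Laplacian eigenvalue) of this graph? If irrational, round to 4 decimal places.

0.3568

With the vertex order [a, b, c, d, e, f, g, h], the degrees are [2, 2, 1, 2, 4, 1, 3, 3], giving D = diag(2, 2, 1, 2, 4, 1, 3, 3) and L = D - A. The smallest Laplacian eigenvalue is always 0. The next one, lambda_2 = 0.3568, measures how hard the graph is to disconnect: larger values mean better connectivity.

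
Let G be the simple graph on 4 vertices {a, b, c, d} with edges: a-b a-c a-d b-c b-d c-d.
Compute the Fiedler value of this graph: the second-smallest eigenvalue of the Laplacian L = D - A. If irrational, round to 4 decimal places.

4

Each diagonal entry of L is the vertex degree and each off-diagonal entry is -1 where an edge is present, 0 otherwise; in the order [a, b, c, d] the diagonal is [3, 3, 3, 3]. Computing the eigenvalues of L and sorting gives [0, 4, 4, 4]. The Fiedler value lambda_2 = 4 is strictly positive, so the graph is connected. The largest eigenvalue, 4, is at most the vertex count 4. The eigenvalues sum to 12, which equals trace(L) = 2|E|.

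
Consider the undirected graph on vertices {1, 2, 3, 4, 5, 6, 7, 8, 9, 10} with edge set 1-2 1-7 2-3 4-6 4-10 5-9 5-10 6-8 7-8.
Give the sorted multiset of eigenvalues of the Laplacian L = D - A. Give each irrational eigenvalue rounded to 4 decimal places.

[0, 0.0979, 0.3820, 0.8244, 1.3820, 2, 2.6180, 3.1756, 3.6180, 3.9021]

With the vertex order [1, 2, 3, 4, 5, 6, 7, 8, 9, 10], the degrees are [2, 2, 1, 2, 2, 2, 2, 2, 1, 2], giving D = diag(2, 2, 1, 2, 2, 2, 2, 2, 1, 2) and L = D - A. The multiplicity of 0 as a Laplacian eigenvalue equals the number of connected components. The eigenvalues sum to 18, which equals trace(L) = 2|E|. By the matrix-tree theorem the graph has (1/10) * product of the nonzero eigenvalues = 1 spanning tree.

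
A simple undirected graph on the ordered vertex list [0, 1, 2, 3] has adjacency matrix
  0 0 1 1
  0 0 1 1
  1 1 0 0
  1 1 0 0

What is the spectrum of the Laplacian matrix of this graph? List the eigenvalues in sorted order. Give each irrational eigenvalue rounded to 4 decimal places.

With the vertex order [0, 1, 2, 3], the degrees are [2, 2, 2, 2], giving D = diag(2, 2, 2, 2) and L = D - A. L is symmetric positive semidefinite, so every eigenvalue is real and nonnegative. The largest eigenvalue, 4, is at most the vertex count 4.

[0, 2, 2, 4]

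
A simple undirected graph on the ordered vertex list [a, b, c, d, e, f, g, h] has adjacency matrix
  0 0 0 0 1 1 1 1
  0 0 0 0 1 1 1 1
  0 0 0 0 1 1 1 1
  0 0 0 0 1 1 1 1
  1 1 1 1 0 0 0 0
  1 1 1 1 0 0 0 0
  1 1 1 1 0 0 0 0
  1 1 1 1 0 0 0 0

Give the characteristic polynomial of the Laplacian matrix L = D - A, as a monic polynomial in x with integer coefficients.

x^8 - 32x^7 + 432x^6 - 3200x^5 + 14080x^4 - 36864x^3 + 53248x^2 - 32768x

Reading degrees in the order [a, b, c, d, e, f, g, h] gives [4, 4, 4, 4, 4, 4, 4, 4]; set D = diag(4, 4, 4, 4, 4, 4, 4, 4) and form L = D - A. L has integer entries, so p(x) = det(xI - L) has integer coefficients. Expanding the determinant yields x^8 - 32x^7 + 432x^6 - 3200x^5 + 14080x^4 - 36864x^3 + 53248x^2 - 32768x. The constant term is 0 because L is singular (the all-ones vector lies in its kernel). The eigenvalues sum to 32, which equals trace(L) = 2|E|.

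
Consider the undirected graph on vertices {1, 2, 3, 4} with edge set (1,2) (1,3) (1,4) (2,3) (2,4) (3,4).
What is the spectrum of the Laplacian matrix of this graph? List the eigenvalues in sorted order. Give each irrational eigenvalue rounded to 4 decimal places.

With the vertex order [1, 2, 3, 4], the degrees are [3, 3, 3, 3], giving D = diag(3, 3, 3, 3) and L = D - A. Since every row of L sums to 0, the all-ones vector is in the kernel and 0 is an eigenvalue. There is one zero in the spectrum, matching the 1 component. By the matrix-tree theorem the graph has (1/4) * product of the nonzero eigenvalues = 16 spanning trees.

[0, 4, 4, 4]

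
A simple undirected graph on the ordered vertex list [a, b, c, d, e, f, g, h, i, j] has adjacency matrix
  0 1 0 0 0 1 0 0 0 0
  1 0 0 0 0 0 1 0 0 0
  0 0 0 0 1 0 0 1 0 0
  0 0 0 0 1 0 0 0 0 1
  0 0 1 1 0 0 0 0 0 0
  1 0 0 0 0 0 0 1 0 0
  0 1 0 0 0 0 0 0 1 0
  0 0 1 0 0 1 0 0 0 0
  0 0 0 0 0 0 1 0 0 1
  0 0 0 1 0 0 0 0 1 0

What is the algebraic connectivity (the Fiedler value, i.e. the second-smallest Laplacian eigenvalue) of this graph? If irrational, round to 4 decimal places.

Reading degrees in the order [a, b, c, d, e, f, g, h, i, j] gives [2, 2, 2, 2, 2, 2, 2, 2, 2, 2]; set D = diag(2, 2, 2, 2, 2, 2, 2, 2, 2, 2) and form L = D - A. The smallest Laplacian eigenvalue is always 0. The next one, lambda_2 = 0.3820, measures how hard the graph is to disconnect: larger values mean better connectivity. There is one zero in the spectrum, matching the 1 component. The eigenvalues sum to 20, which equals trace(L) = 2|E|.

0.3820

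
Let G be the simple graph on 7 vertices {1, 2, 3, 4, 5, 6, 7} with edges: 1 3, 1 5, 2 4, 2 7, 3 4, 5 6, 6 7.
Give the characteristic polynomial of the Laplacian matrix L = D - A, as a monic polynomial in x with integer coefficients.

x^7 - 14x^6 + 77x^5 - 210x^4 + 294x^3 - 196x^2 + 49x

With the vertex order [1, 2, 3, 4, 5, 6, 7], the degrees are [2, 2, 2, 2, 2, 2, 2], giving D = diag(2, 2, 2, 2, 2, 2, 2) and L = D - A. Computing det(xI - L) by cofactor expansion (or equivalently via sum-over-permutations) gives x^7 - 14x^6 + 77x^5 - 210x^4 + 294x^3 - 196x^2 + 49x. Since p(0) = det(-L) = 0, x divides p(x). The eigenvalues sum to 14, which equals trace(L) = 2|E|. By the matrix-tree theorem the graph has (1/7) * product of the nonzero eigenvalues = 7 spanning trees.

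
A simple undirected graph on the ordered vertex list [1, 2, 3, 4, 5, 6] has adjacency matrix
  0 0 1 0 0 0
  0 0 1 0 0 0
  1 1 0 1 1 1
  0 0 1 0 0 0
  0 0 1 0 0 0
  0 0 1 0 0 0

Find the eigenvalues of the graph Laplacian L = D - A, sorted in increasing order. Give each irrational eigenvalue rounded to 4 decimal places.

Reading degrees in the order [1, 2, 3, 4, 5, 6] gives [1, 1, 5, 1, 1, 1]; set D = diag(1, 1, 5, 1, 1, 1) and form L = D - A. Since every row of L sums to 0, the all-ones vector is in the kernel and 0 is an eigenvalue. The single zero eigenvalue shows the graph is connected. There is one zero in the spectrum, matching the 1 component.

[0, 1, 1, 1, 1, 6]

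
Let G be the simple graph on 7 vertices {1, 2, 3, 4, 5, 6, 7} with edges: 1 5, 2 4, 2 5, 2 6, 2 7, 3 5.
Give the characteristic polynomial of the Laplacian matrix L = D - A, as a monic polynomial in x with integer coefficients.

x^7 - 12x^6 + 51x^5 - 98x^4 + 93x^3 - 42x^2 + 7x

Reading degrees in the order [1, 2, 3, 4, 5, 6, 7] gives [1, 4, 1, 1, 3, 1, 1]; set D = diag(1, 4, 1, 1, 3, 1, 1) and form L = D - A. Computing det(xI - L) by cofactor expansion (or equivalently via sum-over-permutations) gives x^7 - 12x^6 + 51x^5 - 98x^4 + 93x^3 - 42x^2 + 7x. Since p(0) = det(-L) = 0, x divides p(x). By the matrix-tree theorem the graph has (1/7) * product of the nonzero eigenvalues = 1 spanning tree. There is one zero in the spectrum, matching the 1 component.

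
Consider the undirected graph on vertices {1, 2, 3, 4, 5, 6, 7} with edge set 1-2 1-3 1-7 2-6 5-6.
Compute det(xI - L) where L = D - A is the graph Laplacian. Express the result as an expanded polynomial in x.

With the vertex order [1, 2, 3, 4, 5, 6, 7], the degrees are [3, 2, 1, 0, 1, 2, 1], giving D = diag(3, 2, 1, 0, 1, 2, 1) and L = D - A. L has integer entries, so p(x) = det(xI - L) has integer coefficients. Expanding the determinant yields x^7 - 10x^6 + 35x^5 - 52x^4 + 32x^3 - 6x^2. The constant term is 0 because L is singular (the all-ones vector lies in its kernel). The eigenvalues sum to 10, which equals trace(L) = 2|E|.

x^7 - 10x^6 + 35x^5 - 52x^4 + 32x^3 - 6x^2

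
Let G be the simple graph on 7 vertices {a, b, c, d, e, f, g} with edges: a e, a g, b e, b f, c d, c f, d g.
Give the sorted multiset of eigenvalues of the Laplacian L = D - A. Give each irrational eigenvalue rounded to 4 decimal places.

[0, 0.7530, 0.7530, 2.4450, 2.4450, 3.8019, 3.8019]

Reading degrees in the order [a, b, c, d, e, f, g] gives [2, 2, 2, 2, 2, 2, 2]; set D = diag(2, 2, 2, 2, 2, 2, 2) and form L = D - A. L is symmetric positive semidefinite, so every eigenvalue is real and nonnegative. The eigenvalues sum to 14, which equals trace(L) = 2|E|.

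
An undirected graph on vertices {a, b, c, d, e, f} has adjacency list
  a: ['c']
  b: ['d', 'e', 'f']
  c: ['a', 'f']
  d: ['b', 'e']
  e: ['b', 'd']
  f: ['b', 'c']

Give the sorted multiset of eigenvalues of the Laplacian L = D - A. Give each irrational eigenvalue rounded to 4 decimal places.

With the vertex order [a, b, c, d, e, f], the degrees are [1, 3, 2, 2, 2, 2], giving D = diag(1, 3, 2, 2, 2, 2) and L = D - A. Since every row of L sums to 0, the all-ones vector is in the kernel and 0 is an eigenvalue. By the matrix-tree theorem the graph has (1/6) * product of the nonzero eigenvalues = 3 spanning trees.

[0, 0.3249, 1.4608, 3, 3, 4.2143]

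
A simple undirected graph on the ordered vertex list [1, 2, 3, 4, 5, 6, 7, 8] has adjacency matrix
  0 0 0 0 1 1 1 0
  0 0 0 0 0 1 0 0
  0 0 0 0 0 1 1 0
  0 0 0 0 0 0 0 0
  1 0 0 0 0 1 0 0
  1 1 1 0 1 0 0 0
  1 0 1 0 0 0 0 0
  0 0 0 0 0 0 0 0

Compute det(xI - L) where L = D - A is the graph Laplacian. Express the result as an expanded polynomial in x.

With the vertex order [1, 2, 3, 4, 5, 6, 7, 8], the degrees are [3, 1, 2, 0, 2, 4, 2, 0], giving D = diag(3, 1, 2, 0, 2, 4, 2, 0) and L = D - A. L has integer entries, so p(x) = det(xI - L) has integer coefficients. Expanding the determinant yields x^8 - 14x^7 + 72x^6 - 168x^5 + 176x^4 - 66x^3. Since p(0) = det(-L) = 0, x divides p(x). There are 3 zeros in the spectrum, matching the 3 components.

x^8 - 14x^7 + 72x^6 - 168x^5 + 176x^4 - 66x^3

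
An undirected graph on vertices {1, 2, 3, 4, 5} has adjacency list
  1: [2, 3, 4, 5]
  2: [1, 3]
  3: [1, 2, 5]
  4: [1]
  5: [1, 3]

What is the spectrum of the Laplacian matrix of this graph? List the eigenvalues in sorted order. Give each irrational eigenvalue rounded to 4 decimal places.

Reading degrees in the order [1, 2, 3, 4, 5] gives [4, 2, 3, 1, 2]; set D = diag(4, 2, 3, 1, 2) and form L = D - A. Diagonalising L (or applying a numerical eigensolver to the 5x5 matrix) gives the spectrum above.

[0, 1, 2, 4, 5]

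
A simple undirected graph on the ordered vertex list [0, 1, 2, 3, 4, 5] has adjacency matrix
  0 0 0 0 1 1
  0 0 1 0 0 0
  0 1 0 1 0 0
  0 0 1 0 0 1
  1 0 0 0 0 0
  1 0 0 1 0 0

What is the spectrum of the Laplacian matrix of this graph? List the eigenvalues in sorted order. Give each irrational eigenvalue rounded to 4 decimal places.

Each diagonal entry of L is the vertex degree and each off-diagonal entry is -1 where an edge is present, 0 otherwise; in the order [0, 1, 2, 3, 4, 5] the diagonal is [2, 1, 2, 2, 1, 2]. The multiplicity of 0 as a Laplacian eigenvalue equals the number of connected components. The single zero eigenvalue shows the graph is connected. The eigenvalues sum to 10, which equals trace(L) = 2|E|. By the matrix-tree theorem the graph has (1/6) * product of the nonzero eigenvalues = 1 spanning tree.

[0, 0.2679, 1, 2, 3, 3.7321]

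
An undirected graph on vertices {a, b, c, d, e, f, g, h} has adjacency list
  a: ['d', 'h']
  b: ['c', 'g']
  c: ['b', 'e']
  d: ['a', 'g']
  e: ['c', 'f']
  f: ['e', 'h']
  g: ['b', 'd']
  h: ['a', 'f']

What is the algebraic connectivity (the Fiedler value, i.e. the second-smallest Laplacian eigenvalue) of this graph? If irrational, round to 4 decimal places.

0.5858

Each diagonal entry of L is the vertex degree and each off-diagonal entry is -1 where an edge is present, 0 otherwise; in the order [a, b, c, d, e, f, g, h] the diagonal is [2, 2, 2, 2, 2, 2, 2, 2]. The sorted Laplacian eigenvalues are [0, 0.5858, 0.5858, 2, 2, 3.4142, 3.4142, 4]; the algebraic connectivity is the second entry, 0.5858. By the matrix-tree theorem the graph has (1/8) * product of the nonzero eigenvalues = 8 spanning trees.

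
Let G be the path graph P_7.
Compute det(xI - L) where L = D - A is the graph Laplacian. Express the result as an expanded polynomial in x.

x^7 - 12x^6 + 55x^5 - 120x^4 + 126x^3 - 56x^2 + 7x

The graph has 7 vertices and degree multiset [2, 2, 2, 2, 2, 1, 1]; D is the diagonal matrix of degrees and L = D - A. L has integer entries, so p(x) = det(xI - L) has integer coefficients. Expanding the determinant yields x^7 - 12x^6 + 55x^5 - 120x^4 + 126x^3 - 56x^2 + 7x. The coefficient of x^6 equals -trace(L) = -12, matching the sum of degrees.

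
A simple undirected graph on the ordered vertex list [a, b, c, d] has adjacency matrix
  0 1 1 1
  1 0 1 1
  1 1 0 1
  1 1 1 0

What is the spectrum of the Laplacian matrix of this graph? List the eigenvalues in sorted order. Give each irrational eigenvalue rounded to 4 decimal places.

With the vertex order [a, b, c, d], the degrees are [3, 3, 3, 3], giving D = diag(3, 3, 3, 3) and L = D - A. Diagonalising L (or applying a numerical eigensolver to the 4x4 matrix) gives the spectrum above. The single zero eigenvalue shows the graph is connected. There is one zero in the spectrum, matching the 1 component.

[0, 4, 4, 4]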